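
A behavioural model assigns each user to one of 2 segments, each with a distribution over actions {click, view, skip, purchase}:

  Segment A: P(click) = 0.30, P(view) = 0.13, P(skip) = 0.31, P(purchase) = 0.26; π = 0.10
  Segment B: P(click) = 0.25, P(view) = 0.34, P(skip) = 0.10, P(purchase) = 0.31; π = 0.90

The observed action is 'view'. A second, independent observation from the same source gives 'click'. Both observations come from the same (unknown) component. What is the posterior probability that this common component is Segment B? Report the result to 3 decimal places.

0.951

P(component k | x) = π_k·f_k(x) / marginal(x), where marginal(x) = Σ_j π_j·f_j(x).
Since both observations come from the same component, the likelihood for component k is f_k(x₁)·f_k(x₂).
  L_A = [0.13] × [0.3] = 0.039
  L_B = [0.34] × [0.25] = 0.085
Multiply by the mixture weights:
  π_A·L_A = 0.10 × 0.039 = 0.0039
  π_B·L_B = 0.90 × 0.085 = 0.0765
Marginal: 0.0039 + 0.0765 = 0.0804
Responsibility of Segment B: 0.0765 / 0.0804 ≈ 0.951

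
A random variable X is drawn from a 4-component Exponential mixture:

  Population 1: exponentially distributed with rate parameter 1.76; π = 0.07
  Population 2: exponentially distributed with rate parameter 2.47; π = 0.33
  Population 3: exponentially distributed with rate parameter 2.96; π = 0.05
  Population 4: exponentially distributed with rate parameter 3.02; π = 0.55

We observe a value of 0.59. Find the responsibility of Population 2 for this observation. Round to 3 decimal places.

Apply Bayes' rule: the posterior for each component is proportional to its prior times its likelihood at x.
Evaluate each component's likelihood at the observed value:
  f_1 = 0.623076
  f_2 = 0.575174
  f_3 = 0.516226
  f_4 = 0.508371
Unnormalised posteriors:
  w_1·f_1 = 0.07 × 0.623076 = 0.0436153
  w_2·f_2 = 0.33 × 0.575174 = 0.189808
  w_3·f_3 = 0.05 × 0.516226 = 0.0258113
  w_4·f_4 = 0.55 × 0.508371 = 0.279604
Denominator: 0.0436153 + 0.189808 + 0.0258113 + 0.279604 = 0.538838
So the posterior for Population 2 is 0.189808 / 0.538838 ≈ 0.352.

0.352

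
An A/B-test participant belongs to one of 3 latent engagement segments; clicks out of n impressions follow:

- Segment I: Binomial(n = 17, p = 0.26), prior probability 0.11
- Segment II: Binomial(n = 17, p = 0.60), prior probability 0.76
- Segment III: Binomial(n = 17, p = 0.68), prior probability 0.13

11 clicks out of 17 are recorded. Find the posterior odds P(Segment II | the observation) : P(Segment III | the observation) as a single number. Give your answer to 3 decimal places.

Posterior odds = (P(Z=i) f_i(x)) / (P(Z=j) f_j(x)); the normalising sum cancels.
Component likelihoods at x = 11 clicks out of 17:
  L_I = C(17,11)·0.26^11·0.74^6 = 12376·3.67034e-07·0.164206 = 0.000745895
  L_II = C(17,11)·0.60^11·0.40^6 = 12376·0.00362797·0.004096 = 0.183909
  L_III = C(17,11)·0.68^11·0.32^6 = 12376·0.0143747·0.00107374 = 0.19102
Posterior odds = (P(Z=II)·L_II) / (P(Z=III)·L_III) = (0.76·0.183909) / (0.13·0.19102) = 0.139771 / 0.0248326 ≈ 5.629

5.629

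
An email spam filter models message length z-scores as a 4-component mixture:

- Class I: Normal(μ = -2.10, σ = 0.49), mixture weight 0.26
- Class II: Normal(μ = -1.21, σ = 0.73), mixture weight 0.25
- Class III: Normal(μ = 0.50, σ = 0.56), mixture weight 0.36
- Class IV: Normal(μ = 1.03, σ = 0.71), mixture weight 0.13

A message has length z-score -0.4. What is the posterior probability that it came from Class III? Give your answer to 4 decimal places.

0.4564

The responsibility of component k is P(Z=k) f_k(x) divided by Σ_j P(Z=j) f_j(x).
Component likelihoods at x = -0.4:
  p_I = (1/(0.49·√(2π)))·exp(−(-0.4−-2.10)²/(2·0.49²)) = 0.814168·exp(-6.01833) = 0.00198147
  p_II = (1/(0.73·√(2π)))·exp(−(-0.4−-1.21)²/(2·0.73²)) = 0.546496·exp(-0.61559) = 0.295283
  p_III = (1/(0.56·√(2π)))·exp(−(-0.4−0.50)²/(2·0.56²)) = 0.712397·exp(-1.29145) = 0.195817
  p_IV = (1/(0.71·√(2π)))·exp(−(-0.4−1.03)²/(2·0.71²)) = 0.561891·exp(-2.02827) = 0.0739241
Prior × likelihood for each component:
  P(Z=I)·p_I = 0.26 × 0.00198147 = 0.000515183
  P(Z=II)·p_II = 0.25 × 0.295283 = 0.0738207
  P(Z=III)·p_III = 0.36 × 0.195817 = 0.0704942
  P(Z=IV)·p_IV = 0.13 × 0.0739241 = 0.00961013
Evidence: 0.000515183 + 0.0738207 + 0.0704942 + 0.00961013 = 0.15444
P(Class III | -0.4) = 0.0704942 / 0.15444 ≈ 0.4564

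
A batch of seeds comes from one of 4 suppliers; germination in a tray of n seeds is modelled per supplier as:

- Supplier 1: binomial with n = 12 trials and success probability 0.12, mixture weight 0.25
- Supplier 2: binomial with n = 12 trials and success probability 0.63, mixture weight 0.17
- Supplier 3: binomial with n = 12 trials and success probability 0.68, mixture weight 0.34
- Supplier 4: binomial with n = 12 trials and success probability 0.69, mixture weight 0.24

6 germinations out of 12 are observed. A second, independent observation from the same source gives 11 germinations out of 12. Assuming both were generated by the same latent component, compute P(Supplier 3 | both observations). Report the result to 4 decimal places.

P(component k | x) = P(Z=k)·f_k(x) / marginal(x), where marginal(x) = Σ_j P(Z=j)·f_j(x).
Since both observations come from the same component, the likelihood for component k is f_k(x₁)·f_k(x₂).
  f_1 = [0.00128131] × [7.84617e-10] = 1.00534e-12
  f_2 = [0.148226] × [0.0275505] = 0.00408371
  f_3 = [0.0980901] × [0.0551988] = 0.00541445
  f_4 = [0.0884987] × [0.0627889] = 0.00555673
Prior × likelihood for each component:
  P(Z=1)·f_1 = 0.25 × 1.00534e-12 = 2.51335e-13
  P(Z=2)·f_2 = 0.17 × 0.00408371 = 0.00069423
  P(Z=3)·f_3 = 0.34 × 0.00541445 = 0.00184091
  P(Z=4)·f_4 = 0.24 × 0.00555673 = 0.00133362
Marginal: 2.51335e-13 + 0.00069423 + 0.00184091 + 0.00133362 = 0.00386876
P(Supplier 3 | x₁,x₂) = 0.00184091 / 0.00386876 ≈ 0.4758

0.4758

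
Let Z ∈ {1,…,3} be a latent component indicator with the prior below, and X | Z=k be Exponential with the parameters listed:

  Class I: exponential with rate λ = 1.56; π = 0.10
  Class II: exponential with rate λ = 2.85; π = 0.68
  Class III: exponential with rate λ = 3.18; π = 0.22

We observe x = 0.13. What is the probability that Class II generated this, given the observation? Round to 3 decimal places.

0.694

The responsibility of component k is P(Z=k) f_k(x) divided by Σ_j P(Z=j) f_j(x).
Evaluate each component's likelihood at the observed value:
  L_I = 1.27365
  L_II = 1.96761
  L_III = 2.10324
Weight by the priors:
  P(Z=I)·L_I = 0.10 × 1.27365 = 0.127365
  P(Z=II)·L_II = 0.68 × 1.96761 = 1.33797
  P(Z=III)·L_III = 0.22 × 2.10324 = 0.462714
Denominator: 0.127365 + 1.33797 + 0.462714 = 1.92805
So the posterior for Class II is 1.33797 / 1.92805 ≈ 0.694.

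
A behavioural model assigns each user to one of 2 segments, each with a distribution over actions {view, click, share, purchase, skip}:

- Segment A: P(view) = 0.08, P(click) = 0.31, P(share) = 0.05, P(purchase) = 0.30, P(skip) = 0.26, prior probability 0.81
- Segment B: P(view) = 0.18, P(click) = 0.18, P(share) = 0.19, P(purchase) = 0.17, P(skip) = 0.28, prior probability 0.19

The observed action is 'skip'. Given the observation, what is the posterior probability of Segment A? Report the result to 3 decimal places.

Posterior ∝ prior × likelihood, so P(k | x) ∝ π_k f_k(x); normalise over all components.
Component likelihoods at x = 'skip':
  f_A = 0.26
  f_B = 0.28
Weight by the priors:
  π_A·f_A = 0.81 × 0.26 = 0.2106
  π_B·f_B = 0.19 × 0.28 = 0.0532
Evidence: 0.2106 + 0.0532 = 0.2638
P(Segment A | data) = 0.2106 / 0.2638 ≈ 0.798

0.798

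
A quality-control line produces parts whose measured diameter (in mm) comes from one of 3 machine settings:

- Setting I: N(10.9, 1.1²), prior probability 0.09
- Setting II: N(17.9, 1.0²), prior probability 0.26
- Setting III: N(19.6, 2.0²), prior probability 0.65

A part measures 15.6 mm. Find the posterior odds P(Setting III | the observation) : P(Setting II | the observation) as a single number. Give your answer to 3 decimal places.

2.382

Only the two components matter; the odds are (π_i f_i(x)) / (π_j f_j(x)).
Evaluate each component's likelihood at the observed value:
  p_I = 3.93762e-05
  p_II = 0.028327
  p_III = 0.0269955
Posterior odds = (π_III·p_III) / (π_II·p_II) = (0.65·0.0269955) / (0.26·0.028327) = 0.0175471 / 0.00736503 ≈ 2.382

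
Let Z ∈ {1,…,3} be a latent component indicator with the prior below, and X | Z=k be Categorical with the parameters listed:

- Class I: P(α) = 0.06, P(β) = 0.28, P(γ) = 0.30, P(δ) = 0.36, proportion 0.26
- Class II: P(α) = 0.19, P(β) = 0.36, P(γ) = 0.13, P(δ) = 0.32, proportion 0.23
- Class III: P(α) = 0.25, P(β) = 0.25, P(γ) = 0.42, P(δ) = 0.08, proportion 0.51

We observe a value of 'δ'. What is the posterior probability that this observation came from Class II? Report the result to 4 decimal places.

The responsibility of component k is P(Z=k) f_k(x) divided by Σ_j P(Z=j) f_j(x).
Categorical probabilities:
  L_I = P(δ | comp) = 0.36
  L_II = P(δ | comp) = 0.32
  L_III = P(δ | comp) = 0.08
Weight by the priors:
  P(Z=I)·L_I = 0.26 × 0.36 = 0.0936
  P(Z=II)·L_II = 0.23 × 0.32 = 0.0736
  P(Z=III)·L_III = 0.51 × 0.08 = 0.0408
Marginal: 0.0936 + 0.0736 + 0.0408 = 0.208
P(Class II | data) = 0.0736 / 0.208 ≈ 0.3538

0.3538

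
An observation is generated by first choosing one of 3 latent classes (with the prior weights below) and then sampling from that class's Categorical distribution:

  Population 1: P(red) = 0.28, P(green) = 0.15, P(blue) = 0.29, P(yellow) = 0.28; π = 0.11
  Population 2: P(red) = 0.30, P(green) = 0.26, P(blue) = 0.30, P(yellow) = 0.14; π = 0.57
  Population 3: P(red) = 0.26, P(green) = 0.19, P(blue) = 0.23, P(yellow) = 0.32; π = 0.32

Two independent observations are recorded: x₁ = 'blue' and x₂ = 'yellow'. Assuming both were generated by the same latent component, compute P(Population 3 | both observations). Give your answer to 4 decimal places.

0.4174

P(component k | x) = π_k·f_k(x) / marginal(x), where marginal(x) = Σ_j π_j·f_j(x).
Since both observations come from the same component, the likelihood for component k is f_k(x₁)·f_k(x₂).
  f_1 = [0.29] × [0.28] = 0.0812
  f_2 = [0.3] × [0.14] = 0.042
  f_3 = [0.23] × [0.32] = 0.0736
Weight by the priors:
  π_1·f_1 = 0.11 × 0.0812 = 0.008932
  π_2·f_2 = 0.57 × 0.042 = 0.02394
  π_3·f_3 = 0.32 × 0.0736 = 0.023552
Sum: 0.008932 + 0.02394 + 0.023552 = 0.056424
P(Population 3 | x₁, x₂) ≈ 0.4174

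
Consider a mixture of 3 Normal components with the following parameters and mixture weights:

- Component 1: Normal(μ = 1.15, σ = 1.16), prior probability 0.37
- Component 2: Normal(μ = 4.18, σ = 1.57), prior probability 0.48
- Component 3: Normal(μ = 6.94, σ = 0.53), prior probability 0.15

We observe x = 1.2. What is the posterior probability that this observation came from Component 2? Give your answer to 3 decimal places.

0.137

The responsibility of component k is π_k f_k(x) divided by Σ_j π_j f_j(x).
Component likelihoods at x = 1.2:
  p_1 = 0.343596
  p_2 = 0.0419454
  p_3 = 2.55144e-26
Prior × likelihood for each component:
  π_1·p_1 = 0.37 × 0.343596 = 0.127131
  π_2·p_2 = 0.48 × 0.0419454 = 0.0201338
  π_3·p_3 = 0.15 × 2.55144e-26 = 3.82716e-27
Normaliser: 0.127131 + 0.0201338 + 3.82716e-27 = 0.147264
So the posterior for Component 2 is 0.0201338 / 0.147264 ≈ 0.137.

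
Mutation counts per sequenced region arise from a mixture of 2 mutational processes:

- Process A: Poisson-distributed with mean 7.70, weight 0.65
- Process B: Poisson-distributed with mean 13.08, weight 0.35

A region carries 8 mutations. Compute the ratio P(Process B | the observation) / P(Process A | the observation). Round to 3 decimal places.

0.172

Since P(k|x) ∝ π_k f_k(x), the posterior odds are π_i f_i(x) / (π_j f_j(x)).
Poisson probabilities:
  L_A = e^(−7.70)·7.70^8/8! = 0.138783
  L_B = e^(−13.08)·13.08^8/8! = 0.0443373
Posterior odds = (π_B·L_B) / (π_A·L_A) = (0.35·0.0443373) / (0.65·0.138783) = 0.0155181 / 0.0902093 ≈ 0.172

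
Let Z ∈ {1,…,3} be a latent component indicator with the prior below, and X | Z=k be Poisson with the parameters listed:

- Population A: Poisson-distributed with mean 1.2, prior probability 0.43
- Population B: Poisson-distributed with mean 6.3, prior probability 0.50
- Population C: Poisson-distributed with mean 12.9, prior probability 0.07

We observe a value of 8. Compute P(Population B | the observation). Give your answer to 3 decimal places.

0.944

P(component k | x) = P(Z=k)·f_k(x) / marginal(x), where marginal(x) = Σ_j P(Z=j)·f_j(x).
Component likelihoods at x = 8:
  f_A = 3.212e-05
  f_B = 0.113018
  f_C = 0.0475115
Weight by the priors:
  P(Z=A)·f_A = 0.43 × 3.212e-05 = 1.38116e-05
  P(Z=B)·f_B = 0.50 × 0.113018 = 0.0565091
  P(Z=C)·f_C = 0.07 × 0.0475115 = 0.0033258
Denominator: 1.38116e-05 + 0.0565091 + 0.0033258 = 0.0598487
So the posterior for Population B is 0.0565091 / 0.0598487 ≈ 0.944.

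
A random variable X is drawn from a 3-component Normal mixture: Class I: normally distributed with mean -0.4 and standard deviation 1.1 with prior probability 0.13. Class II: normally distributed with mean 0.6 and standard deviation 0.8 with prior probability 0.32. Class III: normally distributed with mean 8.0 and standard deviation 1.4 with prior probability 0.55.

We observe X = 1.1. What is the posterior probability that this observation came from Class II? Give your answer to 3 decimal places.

0.876

P(component k | x) = w_k·f_k(x) / marginal(x), where marginal(x) = Σ_j w_j·f_j(x).
Evaluate each component's likelihood at the observed value:
  p_I = (1/(1.1·√(2π)))·exp(−(1.1−-0.4)²/(2·1.1²)) = 0.362675·exp(-0.92975) = 0.14313
  p_II = (1/(0.8·√(2π)))·exp(−(1.1−0.6)²/(2·0.8²)) = 0.498678·exp(-0.19531) = 0.410201
  p_III = (1/(1.4·√(2π)))·exp(−(1.1−8.0)²/(2·1.4²)) = 0.284959·exp(-12.14541) = 1.5139e-06
Prior × likelihood for each component:
  w_I·p_I = 0.13 × 0.14313 = 0.0186069
  w_II·p_II = 0.32 × 0.410201 = 0.131264
  w_III·p_III = 0.55 × 1.5139e-06 = 8.32647e-07
Sum: 0.0186069 + 0.131264 + 8.32647e-07 = 0.149872
Responsibility of Class II: 0.131264 / 0.149872 ≈ 0.876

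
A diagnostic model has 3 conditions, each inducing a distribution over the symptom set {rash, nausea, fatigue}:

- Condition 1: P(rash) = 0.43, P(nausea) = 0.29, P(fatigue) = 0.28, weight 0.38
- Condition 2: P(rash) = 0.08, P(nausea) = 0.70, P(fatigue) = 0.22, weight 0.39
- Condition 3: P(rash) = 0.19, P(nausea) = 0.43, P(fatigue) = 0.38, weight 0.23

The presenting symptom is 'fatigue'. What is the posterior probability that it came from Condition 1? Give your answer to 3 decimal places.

0.381

Posterior ∝ prior × likelihood, so P(k | x) ∝ P(Z=k) f_k(x); normalise over all components.
Categorical probabilities:
  L_1 = P(fatigue | comp) = 0.28
  L_2 = P(fatigue | comp) = 0.22
  L_3 = P(fatigue | comp) = 0.38
Multiply by the mixture weights:
  P(Z=1)·L_1 = 0.38 × 0.28 = 0.1064
  P(Z=2)·L_2 = 0.39 × 0.22 = 0.0858
  P(Z=3)·L_3 = 0.23 × 0.38 = 0.0874
Evidence: 0.1064 + 0.0858 + 0.0874 = 0.2796
So the posterior for Condition 1 is 0.1064 / 0.2796 ≈ 0.381.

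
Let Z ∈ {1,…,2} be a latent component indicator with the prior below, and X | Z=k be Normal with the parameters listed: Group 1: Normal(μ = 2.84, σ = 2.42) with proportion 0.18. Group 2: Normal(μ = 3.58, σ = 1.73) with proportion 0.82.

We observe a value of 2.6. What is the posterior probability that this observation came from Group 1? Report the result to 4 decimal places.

0.1549

Posterior ∝ prior × likelihood, so P(k | x) ∝ π_k f_k(x); normalise over all components.
Evaluate each component's likelihood at the observed value:
  f_1 = (1/(2.42·√(2π)))·exp(−(2.6−2.84)²/(2·2.42²)) = 0.164852·exp(-0.00492) = 0.164043
  f_2 = (1/(1.73·√(2π)))·exp(−(2.6−3.58)²/(2·1.73²)) = 0.230602·exp(-0.16045) = 0.196419
Unnormalised posteriors:
  π_1·f_1 = 0.18 × 0.164043 = 0.0295278
  π_2·f_2 = 0.82 × 0.196419 = 0.161063
Marginal: 0.0295278 + 0.161063 = 0.190591
Responsibility of Group 1: 0.0295278 / 0.190591 ≈ 0.1549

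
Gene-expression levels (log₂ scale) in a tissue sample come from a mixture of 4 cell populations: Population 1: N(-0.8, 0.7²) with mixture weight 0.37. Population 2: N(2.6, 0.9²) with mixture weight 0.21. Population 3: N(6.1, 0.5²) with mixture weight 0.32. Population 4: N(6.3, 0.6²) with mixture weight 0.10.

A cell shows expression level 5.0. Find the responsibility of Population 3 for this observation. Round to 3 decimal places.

0.716

Posterior ∝ prior × likelihood, so P(k | x) ∝ π_k f_k(x); normalise over all components.
Component likelihoods at x = 5.0:
  L_1 = 7.04676e-16
  L_2 = 0.0126622
  L_3 = 0.0709492
  L_4 = 0.0635877
Unnormalised posteriors:
  π_1·L_1 = 0.37 × 7.04676e-16 = 2.6073e-16
  π_2·L_2 = 0.21 × 0.0126622 = 0.00265906
  π_3·L_3 = 0.32 × 0.0709492 = 0.0227037
  π_4·L_4 = 0.10 × 0.0635877 = 0.00635877
Sum: 2.6073e-16 + 0.00265906 + 0.0227037 + 0.00635877 = 0.0317216
P(Population 3 | 5.0) ≈ 0.716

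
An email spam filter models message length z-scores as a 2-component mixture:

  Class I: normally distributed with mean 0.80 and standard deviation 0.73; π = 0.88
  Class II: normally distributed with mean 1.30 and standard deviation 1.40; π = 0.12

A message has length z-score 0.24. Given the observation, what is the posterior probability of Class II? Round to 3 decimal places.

P(component k | x) = π_k·f_k(x) / marginal(x), where marginal(x) = Σ_j π_j·f_j(x).
Component likelihoods at x = 0.24:
  L_I = (1/(0.73·√(2π)))·exp(−(0.24−0.80)²/(2·0.73²)) = 0.546496·exp(-0.29424) = 0.407193
  L_II = (1/(1.40·√(2π)))·exp(−(0.24−1.30)²/(2·1.40²)) = 0.284959·exp(-0.28663) = 0.213943
Multiply by the mixture weights:
  π_I·L_I = 0.88 × 0.407193 = 0.35833
  π_II·L_II = 0.12 × 0.213943 = 0.0256732
Marginal: 0.35833 + 0.0256732 = 0.384003
Responsibility of Class II: 0.0256732 / 0.384003 ≈ 0.067

0.067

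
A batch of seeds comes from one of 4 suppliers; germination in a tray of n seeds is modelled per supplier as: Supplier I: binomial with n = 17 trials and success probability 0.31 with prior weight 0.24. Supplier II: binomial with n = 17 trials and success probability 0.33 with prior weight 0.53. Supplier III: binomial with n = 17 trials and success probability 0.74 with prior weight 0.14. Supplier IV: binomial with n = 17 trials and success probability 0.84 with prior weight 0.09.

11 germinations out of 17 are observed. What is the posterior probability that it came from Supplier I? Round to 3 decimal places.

P(component k | x) = π_k·f_k(x) / marginal(x), where marginal(x) = Σ_j π_j·f_j(x).
Binomial probabilities:
  L_I = C(17,11)·0.31^11·0.69^6 = 12376·2.54085e-06·0.107918 = 0.00339354
  L_II = C(17,11)·0.33^11·0.67^6 = 12376·5.05421e-06·0.0904584 = 0.00565825
  L_III = C(17,11)·0.74^11·0.26^6 = 12376·0.0364375·0.000308916 = 0.139306
  L_IV = C(17,11)·0.84^11·0.16^6 = 12376·0.146917·1.67772e-05 = 0.0305051
Multiply by the mixture weights:
  π_I·L_I = 0.24 × 0.00339354 = 0.000814451
  π_II·L_II = 0.53 × 0.00565825 = 0.00299887
  π_III·L_III = 0.14 × 0.139306 = 0.0195028
  π_IV·L_IV = 0.09 × 0.0305051 = 0.00274546
Normaliser: 0.000814451 + 0.00299887 + 0.0195028 + 0.00274546 = 0.0260616
P(Supplier I | data) = 0.000814451 / 0.0260616 ≈ 0.031

0.031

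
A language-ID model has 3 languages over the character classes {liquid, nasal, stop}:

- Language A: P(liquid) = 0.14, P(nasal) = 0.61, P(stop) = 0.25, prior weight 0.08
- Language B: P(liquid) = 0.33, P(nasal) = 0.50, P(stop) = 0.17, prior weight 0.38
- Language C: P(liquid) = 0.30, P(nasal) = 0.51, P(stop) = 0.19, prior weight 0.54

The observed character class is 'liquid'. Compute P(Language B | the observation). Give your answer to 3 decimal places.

By Bayes' theorem, P(k | x) = P(Z=k) f_k(x) / Σ_j P(Z=j) f_j(x).
Evaluate each component's likelihood at the observed value:
  f_A = 0.14
  f_B = 0.33
  f_C = 0.3
Weight by the priors:
  P(Z=A)·f_A = 0.08 × 0.14 = 0.0112
  P(Z=B)·f_B = 0.38 × 0.33 = 0.1254
  P(Z=C)·f_C = 0.54 × 0.3 = 0.162
Normaliser: 0.0112 + 0.1254 + 0.162 = 0.2986
P(Language B | data) ≈ 0.420

0.420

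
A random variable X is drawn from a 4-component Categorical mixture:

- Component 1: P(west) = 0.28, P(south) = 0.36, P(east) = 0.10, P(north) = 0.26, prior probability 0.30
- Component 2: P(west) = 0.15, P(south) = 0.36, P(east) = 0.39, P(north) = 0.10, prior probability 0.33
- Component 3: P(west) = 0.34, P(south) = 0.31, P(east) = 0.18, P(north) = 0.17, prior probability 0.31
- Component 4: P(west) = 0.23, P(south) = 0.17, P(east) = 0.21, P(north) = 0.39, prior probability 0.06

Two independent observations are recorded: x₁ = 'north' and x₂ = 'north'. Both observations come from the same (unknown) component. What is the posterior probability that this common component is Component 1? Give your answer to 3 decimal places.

P(component k | x) = P(Z=k)·f_k(x) / marginal(x), where marginal(x) = Σ_j P(Z=j)·f_j(x).
Since both observations come from the same component, the likelihood for component k is f_k(x₁)·f_k(x₂).
  L_1 = [0.26] × [0.26] = 0.0676
  L_2 = [0.1] × [0.1] = 0.01
  L_3 = [0.17] × [0.17] = 0.0289
  L_4 = [0.39] × [0.39] = 0.1521
Weight by the priors:
  P(Z=1)·L_1 = 0.30 × 0.0676 = 0.02028
  P(Z=2)·L_2 = 0.33 × 0.01 = 0.0033
  P(Z=3)·L_3 = 0.31 × 0.0289 = 0.008959
  P(Z=4)·L_4 = 0.06 × 0.1521 = 0.009126
Marginal: 0.02028 + 0.0033 + 0.008959 + 0.009126 = 0.041665
Responsibility of Component 1: 0.02028 / 0.041665 ≈ 0.487

0.487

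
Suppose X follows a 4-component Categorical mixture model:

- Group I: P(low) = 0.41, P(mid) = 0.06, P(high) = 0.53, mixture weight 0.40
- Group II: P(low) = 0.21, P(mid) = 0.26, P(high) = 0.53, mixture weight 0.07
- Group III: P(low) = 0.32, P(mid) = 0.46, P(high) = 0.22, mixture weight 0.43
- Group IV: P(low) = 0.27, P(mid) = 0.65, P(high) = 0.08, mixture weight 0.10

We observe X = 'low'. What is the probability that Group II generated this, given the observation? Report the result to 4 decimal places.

The responsibility of component k is P(Z=k) f_k(x) divided by Σ_j P(Z=j) f_j(x).
Evaluate each component's likelihood at the observed value:
  p_I = P(low | comp) = 0.41
  p_II = P(low | comp) = 0.21
  p_III = P(low | comp) = 0.32
  p_IV = P(low | comp) = 0.27
Prior × likelihood for each component:
  P(Z=I)·p_I = 0.40 × 0.41 = 0.164
  P(Z=II)·p_II = 0.07 × 0.21 = 0.0147
  P(Z=III)·p_III = 0.43 × 0.32 = 0.1376
  P(Z=IV)·p_IV = 0.10 × 0.27 = 0.027
Evidence: 0.164 + 0.0147 + 0.1376 + 0.027 = 0.3433
P(Group II | data) = 0.0147 / 0.3433 ≈ 0.0428

0.0428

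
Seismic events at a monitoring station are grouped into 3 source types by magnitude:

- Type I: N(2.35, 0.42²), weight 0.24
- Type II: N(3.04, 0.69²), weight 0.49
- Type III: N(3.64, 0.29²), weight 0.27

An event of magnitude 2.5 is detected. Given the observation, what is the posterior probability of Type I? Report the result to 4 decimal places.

0.5061

Posterior ∝ prior × likelihood, so P(k | x) ∝ π_k f_k(x); normalise over all components.
Evaluate each component's likelihood at the observed value:
  L_I = 0.891176
  L_II = 0.425661
  L_III = 0.000606637
Weight by the priors:
  π_I·L_I = 0.24 × 0.891176 = 0.213882
  π_II·L_II = 0.49 × 0.425661 = 0.208574
  π_III·L_III = 0.27 × 0.000606637 = 0.000163792
Marginal: 0.213882 + 0.208574 + 0.000163792 = 0.42262
P(Type I | 2.5) ≈ 0.5061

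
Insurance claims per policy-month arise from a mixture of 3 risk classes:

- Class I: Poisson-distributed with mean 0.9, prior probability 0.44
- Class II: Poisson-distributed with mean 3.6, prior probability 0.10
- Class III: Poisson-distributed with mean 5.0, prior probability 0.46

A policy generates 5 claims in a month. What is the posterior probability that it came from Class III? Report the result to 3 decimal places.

P(component k | x) = π_k·f_k(x) / marginal(x), where marginal(x) = Σ_j π_j·f_j(x).
Component likelihoods at x = 5 claims:
  L_I = e^(−0.9)·0.9^5/5! = 0.00200063
  L_II = e^(−3.6)·3.6^5/5! = 0.13768
  L_III = e^(−5.0)·5.0^5/5! = 0.175467
Prior × likelihood for each component:
  π_I·L_I = 0.44 × 0.00200063 = 0.000880276
  π_II·L_II = 0.10 × 0.13768 = 0.013768
  π_III·L_III = 0.46 × 0.175467 = 0.080715
Marginal: 0.000880276 + 0.013768 + 0.080715 = 0.0953633
So the posterior for Class III is 0.080715 / 0.0953633 ≈ 0.846.

0.846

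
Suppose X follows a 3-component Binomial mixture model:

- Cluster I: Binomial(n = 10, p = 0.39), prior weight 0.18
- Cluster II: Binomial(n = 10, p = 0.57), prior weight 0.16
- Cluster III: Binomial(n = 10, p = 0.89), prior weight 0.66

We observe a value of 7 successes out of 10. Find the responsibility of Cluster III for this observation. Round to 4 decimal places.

Apply Bayes' rule: the posterior for each component is proportional to its prior times its likelihood at x.
Component likelihoods at x = 7 successes out of 10:
  f_I = C(10,7)·0.39^7·0.61^3 = 120·0.00137231·0.226981 = 0.0373786
  f_II = C(10,7)·0.57^7·0.43^3 = 120·0.019549·0.079507 = 0.186514
  f_III = C(10,7)·0.89^7·0.11^3 = 120·0.442313·0.001331 = 0.0706463
Weight by the priors:
  π_I·f_I = 0.18 × 0.0373786 = 0.00672815
  π_II·f_II = 0.16 × 0.186514 = 0.0298422
  π_III·f_III = 0.66 × 0.0706463 = 0.0466266
Evidence: 0.00672815 + 0.0298422 + 0.0466266 = 0.0831969
So the posterior for Cluster III is 0.0466266 / 0.0831969 ≈ 0.5604.

0.5604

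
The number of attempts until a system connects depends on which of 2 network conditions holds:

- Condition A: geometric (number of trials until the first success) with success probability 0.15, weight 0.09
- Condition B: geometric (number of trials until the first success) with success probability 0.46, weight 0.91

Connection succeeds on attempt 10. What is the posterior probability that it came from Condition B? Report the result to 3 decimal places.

0.343

Posterior ∝ prior × likelihood, so P(k | x) ∝ π_k f_k(x); normalise over all components.
Geometric probabilities:
  p_A = 0.15·(1−0.15)^9 = 0.15·0.231617 = 0.0347425
  p_B = 0.46·(1−0.46)^9 = 0.46·0.00390431 = 0.00179598
Unnormalised posteriors:
  π_A·p_A = 0.09 × 0.0347425 = 0.00312683
  π_B·p_B = 0.91 × 0.00179598 = 0.00163434
Denominator: 0.00312683 + 0.00163434 = 0.00476117
P(Condition B | data) = 0.00163434 / 0.00476117 ≈ 0.343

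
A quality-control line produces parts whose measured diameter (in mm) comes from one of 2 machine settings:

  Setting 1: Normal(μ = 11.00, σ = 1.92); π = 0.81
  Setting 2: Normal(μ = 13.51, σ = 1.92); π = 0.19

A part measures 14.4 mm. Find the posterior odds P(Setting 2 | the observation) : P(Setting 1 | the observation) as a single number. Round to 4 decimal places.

1.0105

Only the two components matter; the odds are (π_i f_i(x)) / (π_j f_j(x)).
Component likelihoods at x = 14.4 mm:
  p_1 = 0.0433179
  p_2 = 0.186617
Posterior odds = (π_2·p_2) / (π_1·p_1) = (0.19·0.186617) / (0.81·0.0433179) = 0.0354571 / 0.0350875 ≈ 1.0105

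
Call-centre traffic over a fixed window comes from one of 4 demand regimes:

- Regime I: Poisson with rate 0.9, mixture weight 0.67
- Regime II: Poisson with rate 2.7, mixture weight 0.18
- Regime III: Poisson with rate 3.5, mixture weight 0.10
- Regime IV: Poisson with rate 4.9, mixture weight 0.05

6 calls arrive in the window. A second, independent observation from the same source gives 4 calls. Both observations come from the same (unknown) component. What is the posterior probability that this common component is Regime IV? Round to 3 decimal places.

P(component k | x) = π_k·f_k(x) / marginal(x), where marginal(x) = Σ_j π_j·f_j(x).
Since both observations come from the same component, the likelihood for component k is f_k(x₁)·f_k(x₂).
  p_I = [e^(−0.9)·0.9^6/6! = 0.000300094] × [0.0111146] = 3.33543e-06
  p_II = [e^(−2.7)·2.7^6/6! = 0.0361622] × [0.148816] = 0.0053815
  p_III = [e^(−3.5)·3.5^6/6! = 0.0770983] × [0.188812] = 0.0145571
  p_IV = [e^(−4.9)·4.9^6/6! = 0.143153] × [0.178867] = 0.0256054
Unnormalised posteriors:
  π_I·p_I = 0.67 × 3.33543e-06 = 2.23474e-06
  π_II·p_II = 0.18 × 0.0053815 = 0.000968671
  π_III·p_III = 0.10 × 0.0145571 = 0.00145571
  π_IV·p_IV = 0.05 × 0.0256054 = 0.00128027
Evidence: 2.23474e-06 + 0.000968671 + 0.00145571 + 0.00128027 = 0.00370689
So the posterior for Regime IV is 0.00128027 / 0.00370689 ≈ 0.345.

0.345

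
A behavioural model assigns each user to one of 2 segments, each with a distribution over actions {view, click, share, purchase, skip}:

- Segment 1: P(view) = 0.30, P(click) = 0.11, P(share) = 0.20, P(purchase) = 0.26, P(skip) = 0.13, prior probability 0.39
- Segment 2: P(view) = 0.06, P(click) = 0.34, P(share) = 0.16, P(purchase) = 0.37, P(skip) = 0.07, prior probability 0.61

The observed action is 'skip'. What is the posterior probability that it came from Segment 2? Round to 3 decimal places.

0.457

P(component k | x) = w_k·f_k(x) / marginal(x), where marginal(x) = Σ_j w_j·f_j(x).
Component likelihoods at x = 'skip':
  L_1 = 0.13
  L_2 = 0.07
Prior × likelihood for each component:
  w_1·L_1 = 0.39 × 0.13 = 0.0507
  w_2·L_2 = 0.61 × 0.07 = 0.0427
Denominator: 0.0507 + 0.0427 = 0.0934
P(Segment 2 | 'skip') = 0.0427 / 0.0934 ≈ 0.457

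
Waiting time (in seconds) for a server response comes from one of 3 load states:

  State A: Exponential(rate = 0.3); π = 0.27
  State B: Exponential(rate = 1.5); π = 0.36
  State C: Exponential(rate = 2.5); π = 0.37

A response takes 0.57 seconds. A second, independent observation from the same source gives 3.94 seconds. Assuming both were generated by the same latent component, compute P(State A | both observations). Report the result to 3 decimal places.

P(component k | x) = π_k·f_k(x) / marginal(x), where marginal(x) = Σ_j π_j·f_j(x).
Since both observations come from the same component, the likelihood for component k is f_k(x₁)·f_k(x₂).
  f_A = [0.3·e^(−0.3·0.57) = 0.3·e^(−0.1710) = 0.252846] × [0.0919994] = 0.0232617
  f_B = [1.5·e^(−1.5·0.57) = 1.5·e^(−0.8550) = 0.637925] × [0.00406828] = 0.00259526
  f_C = [2.5·e^(−2.5·0.57) = 2.5·e^(−1.4250) = 0.601271] × [0.000131868] = 7.92884e-05
Weight by the priors:
  π_A·f_A = 0.27 × 0.0232617 = 0.00628067
  π_B·f_B = 0.36 × 0.00259526 = 0.000934292
  π_C·f_C = 0.37 × 7.92884e-05 = 2.93367e-05
Sum: 0.00628067 + 0.000934292 + 2.93367e-05 = 0.0072443
P(State A | x) = 0.00628067 / 0.0072443 ≈ 0.867

0.867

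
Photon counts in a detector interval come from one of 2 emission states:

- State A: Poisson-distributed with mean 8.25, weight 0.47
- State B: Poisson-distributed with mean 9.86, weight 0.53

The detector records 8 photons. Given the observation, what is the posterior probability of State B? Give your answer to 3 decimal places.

Apply Bayes' rule: the posterior for each component is proportional to its prior times its likelihood at x.
Evaluate each component's likelihood at the observed value:
  p_A = e^(−8.25)·8.25^8/8! = 0.139053
  p_B = e^(−9.86)·9.86^8/8! = 0.115705
Multiply by the mixture weights:
  π_A·p_A = 0.47 × 0.139053 = 0.0653551
  π_B·p_B = 0.53 × 0.115705 = 0.0613235
Denominator: 0.0653551 + 0.0613235 = 0.126679
Responsibility of State B: 0.0613235 / 0.126679 ≈ 0.484

0.484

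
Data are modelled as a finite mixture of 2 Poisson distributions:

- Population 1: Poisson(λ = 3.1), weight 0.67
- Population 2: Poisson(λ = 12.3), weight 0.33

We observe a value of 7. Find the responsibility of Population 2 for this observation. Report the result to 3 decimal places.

0.435

By Bayes' theorem, P(k | x) = π_k f_k(x) / Σ_j π_j f_j(x).
Poisson probabilities:
  L_1 = 0.0245917
  L_2 = 0.0384665
Weight by the priors:
  π_1·L_1 = 0.67 × 0.0245917 = 0.0164764
  π_2·L_2 = 0.33 × 0.0384665 = 0.012694
Sum: 0.0164764 + 0.012694 = 0.0291704
P(Population 2 | x) = 0.012694 / 0.0291704 ≈ 0.435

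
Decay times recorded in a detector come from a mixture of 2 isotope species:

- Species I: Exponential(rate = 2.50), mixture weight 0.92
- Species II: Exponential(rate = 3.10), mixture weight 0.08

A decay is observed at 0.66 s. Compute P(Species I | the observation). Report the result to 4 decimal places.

0.9323

P(component k | x) = P(Z=k)·f_k(x) / marginal(x), where marginal(x) = Σ_j P(Z=j)·f_j(x).
Evaluate each component's likelihood at the observed value:
  p_I = 0.480125
  p_II = 0.400678
Unnormalised posteriors:
  P(Z=I)·p_I = 0.92 × 0.480125 = 0.441715
  P(Z=II)·p_II = 0.08 × 0.400678 = 0.0320542
Denominator: 0.441715 + 0.0320542 = 0.473769
P(Species I | x) = 0.441715 / 0.473769 ≈ 0.9323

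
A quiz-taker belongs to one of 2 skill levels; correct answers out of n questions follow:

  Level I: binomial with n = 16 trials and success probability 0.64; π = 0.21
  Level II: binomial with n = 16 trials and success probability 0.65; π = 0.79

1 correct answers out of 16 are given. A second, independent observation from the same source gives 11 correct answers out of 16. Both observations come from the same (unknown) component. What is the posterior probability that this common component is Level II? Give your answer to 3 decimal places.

The responsibility of component k is π_k f_k(x) divided by Σ_j π_j f_j(x).
Since both observations come from the same component, the likelihood for component k is f_k(x₁)·f_k(x₂).
  f_I = [2.2638e-06] × [0.194883] = 4.41176e-07
  f_II = [1.50679e-06] × [0.200757] = 3.02499e-07
Multiply by the mixture weights:
  π_I·f_I = 0.21 × 4.41176e-07 = 9.26471e-08
  π_II·f_II = 0.79 × 3.02499e-07 = 2.38974e-07
Marginal: 9.26471e-08 + 2.38974e-07 = 3.31621e-07
Responsibility of Level II: 2.38974e-07 / 3.31621e-07 ≈ 0.721

0.721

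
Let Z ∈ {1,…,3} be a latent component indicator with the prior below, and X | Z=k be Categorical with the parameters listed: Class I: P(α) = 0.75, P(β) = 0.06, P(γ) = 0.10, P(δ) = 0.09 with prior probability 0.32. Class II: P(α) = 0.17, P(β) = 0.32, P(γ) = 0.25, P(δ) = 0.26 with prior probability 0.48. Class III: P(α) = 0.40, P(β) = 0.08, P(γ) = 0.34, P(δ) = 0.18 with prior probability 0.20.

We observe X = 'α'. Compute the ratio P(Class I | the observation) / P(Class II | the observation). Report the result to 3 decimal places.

2.941

Since P(k|x) ∝ P(Z=k) f_k(x), the posterior odds are P(Z=i) f_i(x) / (P(Z=j) f_j(x)).
Evaluate each component's likelihood at the observed value:
  L_I = 0.75
  L_II = 0.17
  L_III = 0.4
Odds = (0.32/0.48) × (0.75/0.17) = 0.666667 × 4.41176 ≈ 2.941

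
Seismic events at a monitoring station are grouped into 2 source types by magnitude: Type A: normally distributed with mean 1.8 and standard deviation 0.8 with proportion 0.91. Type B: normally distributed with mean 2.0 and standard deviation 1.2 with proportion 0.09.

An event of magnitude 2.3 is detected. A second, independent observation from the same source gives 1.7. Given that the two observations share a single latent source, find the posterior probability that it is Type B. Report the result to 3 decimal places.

0.048

Apply Bayes' rule: the posterior for each component is proportional to its prior times its likelihood at x.
Since both observations come from the same component, the likelihood for component k is f_k(x₁)·f_k(x₂).
  p_A = [0.410201] × [0.494797] = 0.202966
  p_B = [0.322223] × [0.322223] = 0.103828
Multiply by the mixture weights:
  P(Z=A)·p_A = 0.91 × 0.202966 = 0.184699
  P(Z=B)·p_B = 0.09 × 0.103828 = 0.00934451
Evidence: 0.184699 + 0.00934451 = 0.194044
So the posterior for Type B is 0.00934451 / 0.194044 ≈ 0.048.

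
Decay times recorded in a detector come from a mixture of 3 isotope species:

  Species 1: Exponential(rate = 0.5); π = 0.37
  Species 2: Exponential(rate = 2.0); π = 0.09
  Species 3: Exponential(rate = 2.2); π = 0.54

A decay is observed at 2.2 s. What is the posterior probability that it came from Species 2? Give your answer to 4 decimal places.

0.0302

By Bayes' theorem, P(k | x) = π_k f_k(x) / Σ_j π_j f_j(x).
Exponential densities:
  p_1 = 0.5·e^(−0.5·2.2) = 0.5·e^(−1.1000) = 0.166436
  p_2 = 2.0·e^(−2.0·2.2) = 2.0·e^(−4.4000) = 0.0245547
  p_3 = 2.2·e^(−2.2·2.2) = 2.2·e^(−4.8400) = 0.0173955
Unnormalised posteriors:
  π_1·p_1 = 0.37 × 0.166436 = 0.0615812
  π_2·p_2 = 0.09 × 0.0245547 = 0.00220992
  π_3·p_3 = 0.54 × 0.0173955 = 0.00939358
Denominator: 0.0615812 + 0.00220992 + 0.00939358 = 0.0731847
So the posterior for Species 2 is 0.00220992 / 0.0731847 ≈ 0.0302.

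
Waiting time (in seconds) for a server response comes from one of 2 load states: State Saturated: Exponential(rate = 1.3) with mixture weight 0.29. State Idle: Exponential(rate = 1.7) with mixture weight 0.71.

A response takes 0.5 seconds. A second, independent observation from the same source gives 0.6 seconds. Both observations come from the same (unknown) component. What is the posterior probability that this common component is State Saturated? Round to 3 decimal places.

0.271

By Bayes' theorem, P(k | x) = P(Z=k) f_k(x) / Σ_j P(Z=j) f_j(x).
Since both observations come from the same component, the likelihood for component k is f_k(x₁)·f_k(x₂).
  p_Saturated = [1.3·e^(−1.3·0.5) = 1.3·e^(−0.6500) = 0.67866] × [0.595928] = 0.404432
  p_Idle = [1.7·e^(−1.7·0.5) = 1.7·e^(−0.8500) = 0.726605] × [0.613011] = 0.445417
Multiply by the mixture weights:
  P(Z=Saturated)·p_Saturated = 0.29 × 0.404432 = 0.117285
  P(Z=Idle)·p_Idle = 0.71 × 0.445417 = 0.316246
Normaliser: 0.117285 + 0.316246 = 0.433532
P(State Saturated | x₁,x₂) ≈ 0.271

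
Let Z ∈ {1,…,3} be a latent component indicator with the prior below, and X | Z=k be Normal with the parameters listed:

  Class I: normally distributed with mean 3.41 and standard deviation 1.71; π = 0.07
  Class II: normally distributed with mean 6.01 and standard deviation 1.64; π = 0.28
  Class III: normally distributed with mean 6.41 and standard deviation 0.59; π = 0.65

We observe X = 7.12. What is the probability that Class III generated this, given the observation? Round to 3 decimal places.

0.793

By Bayes' theorem, P(k | x) = P(Z=k) f_k(x) / Σ_j P(Z=j) f_j(x).
Evaluate each component's likelihood at the observed value:
  f_I = 0.0221705
  f_II = 0.19346
  f_III = 0.327791
Weight by the priors:
  P(Z=I)·f_I = 0.07 × 0.0221705 = 0.00155193
  P(Z=II)·f_II = 0.28 × 0.19346 = 0.0541688
  P(Z=III)·f_III = 0.65 × 0.327791 = 0.213064
Normaliser: 0.00155193 + 0.0541688 + 0.213064 = 0.268785
P(Class III | 7.12) ≈ 0.793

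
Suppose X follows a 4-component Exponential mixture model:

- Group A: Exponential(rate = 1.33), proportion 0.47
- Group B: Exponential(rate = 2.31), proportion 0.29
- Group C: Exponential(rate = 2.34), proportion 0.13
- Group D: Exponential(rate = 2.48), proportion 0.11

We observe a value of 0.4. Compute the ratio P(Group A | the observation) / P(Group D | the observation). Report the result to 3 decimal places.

3.630

Posterior odds = (π_i f_i(x)) / (π_j f_j(x)); the normalising sum cancels.
Component likelihoods at x = 0.4:
  L_A = 1.33·e^(−1.33·0.4) = 1.33·e^(−0.5320) = 0.78128
  L_B = 2.31·e^(−2.31·0.4) = 2.31·e^(−0.9240) = 0.916904
  L_C = 2.34·e^(−2.34·0.4) = 2.34·e^(−0.9360) = 0.917733
  L_D = 2.48·e^(−2.48·0.4) = 2.48·e^(−0.9920) = 0.919669
0.367202 / 0.101164 ≈ 3.630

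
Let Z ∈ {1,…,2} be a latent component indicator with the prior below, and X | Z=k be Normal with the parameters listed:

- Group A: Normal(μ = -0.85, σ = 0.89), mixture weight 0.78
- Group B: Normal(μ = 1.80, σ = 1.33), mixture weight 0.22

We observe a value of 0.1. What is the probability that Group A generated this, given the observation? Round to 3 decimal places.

The responsibility of component k is w_k f_k(x) divided by Σ_j w_j f_j(x).
Component likelihoods at x = 0.1:
  f_A = (1/(0.89·√(2π)))·exp(−(0.1−-0.85)²/(2·0.89²)) = 0.448250·exp(-0.56969) = 0.253576
  f_B = (1/(1.33·√(2π)))·exp(−(0.1−1.80)²/(2·1.33²)) = 0.299957·exp(-0.81689) = 0.132522
Prior × likelihood for each component:
  w_A·f_A = 0.78 × 0.253576 = 0.197789
  w_B·f_B = 0.22 × 0.132522 = 0.0291548
Sum: 0.197789 + 0.0291548 = 0.226944
P(Group A | the observation) ≈ 0.872

0.872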